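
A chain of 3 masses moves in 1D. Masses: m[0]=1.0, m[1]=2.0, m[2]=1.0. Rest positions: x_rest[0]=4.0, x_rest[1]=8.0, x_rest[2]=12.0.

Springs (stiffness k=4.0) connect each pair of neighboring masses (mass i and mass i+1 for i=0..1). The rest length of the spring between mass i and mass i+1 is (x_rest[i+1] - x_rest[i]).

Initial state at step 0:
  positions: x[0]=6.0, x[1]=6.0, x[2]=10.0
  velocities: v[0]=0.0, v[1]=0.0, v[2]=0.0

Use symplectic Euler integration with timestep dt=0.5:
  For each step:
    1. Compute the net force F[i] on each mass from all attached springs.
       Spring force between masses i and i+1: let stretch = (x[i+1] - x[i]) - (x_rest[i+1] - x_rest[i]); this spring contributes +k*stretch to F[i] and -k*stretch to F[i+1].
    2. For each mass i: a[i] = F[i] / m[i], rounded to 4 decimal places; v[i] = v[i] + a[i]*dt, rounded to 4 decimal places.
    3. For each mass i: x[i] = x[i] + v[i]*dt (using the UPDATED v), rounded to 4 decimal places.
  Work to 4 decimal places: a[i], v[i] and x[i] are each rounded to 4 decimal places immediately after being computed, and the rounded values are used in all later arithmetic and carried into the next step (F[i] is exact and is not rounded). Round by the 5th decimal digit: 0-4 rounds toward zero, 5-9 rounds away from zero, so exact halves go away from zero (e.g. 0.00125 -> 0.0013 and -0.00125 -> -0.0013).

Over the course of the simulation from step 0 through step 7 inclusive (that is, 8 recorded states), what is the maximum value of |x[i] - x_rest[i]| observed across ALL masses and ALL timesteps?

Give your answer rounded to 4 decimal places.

Answer: 4.0000

Derivation:
Step 0: x=[6.0000 6.0000 10.0000] v=[0.0000 0.0000 0.0000]
Step 1: x=[2.0000 8.0000 10.0000] v=[-8.0000 4.0000 0.0000]
Step 2: x=[0.0000 8.0000 12.0000] v=[-4.0000 0.0000 4.0000]
Step 3: x=[2.0000 6.0000 14.0000] v=[4.0000 -4.0000 4.0000]
Step 4: x=[4.0000 6.0000 12.0000] v=[4.0000 0.0000 -4.0000]
Step 5: x=[4.0000 8.0000 8.0000] v=[0.0000 4.0000 -8.0000]
Step 6: x=[4.0000 8.0000 8.0000] v=[0.0000 0.0000 0.0000]
Step 7: x=[4.0000 6.0000 12.0000] v=[0.0000 -4.0000 8.0000]
Max displacement = 4.0000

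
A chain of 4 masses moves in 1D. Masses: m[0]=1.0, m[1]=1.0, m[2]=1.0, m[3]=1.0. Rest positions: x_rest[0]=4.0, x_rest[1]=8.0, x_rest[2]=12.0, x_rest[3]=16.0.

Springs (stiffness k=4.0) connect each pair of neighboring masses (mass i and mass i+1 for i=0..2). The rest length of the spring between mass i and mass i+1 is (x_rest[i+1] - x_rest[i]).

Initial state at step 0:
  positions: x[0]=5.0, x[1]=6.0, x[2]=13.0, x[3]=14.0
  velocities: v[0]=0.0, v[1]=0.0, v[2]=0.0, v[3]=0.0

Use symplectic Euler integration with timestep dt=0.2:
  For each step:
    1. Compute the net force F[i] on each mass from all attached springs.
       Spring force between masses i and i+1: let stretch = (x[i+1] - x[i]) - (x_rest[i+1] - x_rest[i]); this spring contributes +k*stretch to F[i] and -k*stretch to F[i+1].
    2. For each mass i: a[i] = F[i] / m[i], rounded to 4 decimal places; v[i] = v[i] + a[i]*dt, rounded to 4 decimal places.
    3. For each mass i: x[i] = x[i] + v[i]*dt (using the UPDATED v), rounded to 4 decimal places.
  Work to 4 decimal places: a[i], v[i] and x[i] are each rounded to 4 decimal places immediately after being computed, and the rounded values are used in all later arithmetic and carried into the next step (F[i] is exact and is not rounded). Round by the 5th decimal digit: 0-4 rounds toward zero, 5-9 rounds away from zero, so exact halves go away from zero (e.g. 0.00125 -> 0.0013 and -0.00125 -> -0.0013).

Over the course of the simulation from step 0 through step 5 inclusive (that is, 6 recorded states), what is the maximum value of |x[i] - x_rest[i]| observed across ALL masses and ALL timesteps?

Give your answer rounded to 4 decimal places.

Answer: 2.4392

Derivation:
Step 0: x=[5.0000 6.0000 13.0000 14.0000] v=[0.0000 0.0000 0.0000 0.0000]
Step 1: x=[4.5200 6.9600 12.0400 14.4800] v=[-2.4000 4.8000 -4.8000 2.4000]
Step 2: x=[3.7904 8.3424 10.6576 15.2096] v=[-3.6480 6.9120 -6.9120 3.6480]
Step 3: x=[3.1491 9.3669 9.6331 15.8509] v=[-3.2064 5.1226 -5.1226 3.2064]
Step 4: x=[2.8627 9.4392 9.5608 16.1373] v=[-1.4322 0.3613 -0.3613 1.4322]
Step 5: x=[2.9885 8.4787 10.5213 16.0115] v=[0.6290 -4.8026 4.8026 -0.6290]
Max displacement = 2.4392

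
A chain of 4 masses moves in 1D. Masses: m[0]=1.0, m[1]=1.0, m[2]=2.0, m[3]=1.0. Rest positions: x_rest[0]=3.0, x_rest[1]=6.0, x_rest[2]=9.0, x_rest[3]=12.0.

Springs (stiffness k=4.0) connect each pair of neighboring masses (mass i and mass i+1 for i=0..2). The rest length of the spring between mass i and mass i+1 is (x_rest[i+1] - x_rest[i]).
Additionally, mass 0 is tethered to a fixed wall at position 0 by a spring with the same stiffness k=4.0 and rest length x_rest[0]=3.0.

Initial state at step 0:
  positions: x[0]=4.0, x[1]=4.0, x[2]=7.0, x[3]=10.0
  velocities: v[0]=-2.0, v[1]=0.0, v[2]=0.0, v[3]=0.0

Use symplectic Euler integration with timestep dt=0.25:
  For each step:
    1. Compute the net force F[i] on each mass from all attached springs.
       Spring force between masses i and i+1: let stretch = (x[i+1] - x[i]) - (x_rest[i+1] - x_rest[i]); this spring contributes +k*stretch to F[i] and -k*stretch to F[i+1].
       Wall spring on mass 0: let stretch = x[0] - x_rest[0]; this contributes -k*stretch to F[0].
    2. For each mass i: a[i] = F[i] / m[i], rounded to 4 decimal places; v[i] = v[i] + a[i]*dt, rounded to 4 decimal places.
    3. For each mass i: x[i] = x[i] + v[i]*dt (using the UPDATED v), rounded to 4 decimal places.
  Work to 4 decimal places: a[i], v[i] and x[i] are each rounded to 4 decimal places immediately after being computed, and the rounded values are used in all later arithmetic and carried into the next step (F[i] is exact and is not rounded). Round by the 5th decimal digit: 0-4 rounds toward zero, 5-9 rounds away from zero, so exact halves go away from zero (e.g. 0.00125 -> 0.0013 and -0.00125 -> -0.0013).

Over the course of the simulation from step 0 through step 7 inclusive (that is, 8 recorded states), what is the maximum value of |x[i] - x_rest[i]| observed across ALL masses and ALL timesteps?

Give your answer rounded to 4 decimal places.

Answer: 2.7187

Derivation:
Step 0: x=[4.0000 4.0000 7.0000 10.0000] v=[-2.0000 0.0000 0.0000 0.0000]
Step 1: x=[2.5000 4.7500 7.0000 10.0000] v=[-6.0000 3.0000 0.0000 0.0000]
Step 2: x=[0.9375 5.5000 7.0938 10.0000] v=[-6.2500 3.0000 0.3750 0.0000]
Step 3: x=[0.2813 5.5078 7.3516 10.0235] v=[-2.6250 0.0313 1.0312 0.0938]
Step 4: x=[0.8614 4.6700 7.7129 10.1290] v=[2.3202 -3.3514 1.4453 0.4219]
Step 5: x=[2.1783 3.6407 7.9959 10.3805] v=[5.2674 -4.1171 1.1319 1.0058]
Step 6: x=[3.3162 3.3346 8.0326 10.7858] v=[4.5515 -1.2243 0.1466 1.6212]
Step 7: x=[3.6296 4.1984 7.8262 11.2528] v=[1.2537 3.4553 -0.8258 1.8680]
Max displacement = 2.7187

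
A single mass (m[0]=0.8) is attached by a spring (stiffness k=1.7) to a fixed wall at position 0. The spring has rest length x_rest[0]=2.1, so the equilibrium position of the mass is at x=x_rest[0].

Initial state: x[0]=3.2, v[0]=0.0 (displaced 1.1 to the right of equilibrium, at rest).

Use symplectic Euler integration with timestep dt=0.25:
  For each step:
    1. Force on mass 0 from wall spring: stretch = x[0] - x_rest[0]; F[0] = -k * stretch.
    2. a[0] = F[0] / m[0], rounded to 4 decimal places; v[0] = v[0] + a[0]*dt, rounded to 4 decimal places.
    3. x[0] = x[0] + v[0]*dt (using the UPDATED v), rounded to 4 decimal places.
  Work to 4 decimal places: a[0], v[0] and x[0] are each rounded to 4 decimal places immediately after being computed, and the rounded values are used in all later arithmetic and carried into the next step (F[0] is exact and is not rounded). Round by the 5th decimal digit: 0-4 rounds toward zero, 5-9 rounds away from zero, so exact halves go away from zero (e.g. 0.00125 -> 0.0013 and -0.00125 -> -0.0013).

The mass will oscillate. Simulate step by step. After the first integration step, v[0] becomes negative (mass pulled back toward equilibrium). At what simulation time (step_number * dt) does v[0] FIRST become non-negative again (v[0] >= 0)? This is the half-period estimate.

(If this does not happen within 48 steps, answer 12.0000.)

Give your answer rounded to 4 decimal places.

Step 0: x=[3.2000] v=[0.0000]
Step 1: x=[3.0539] v=[-0.5844]
Step 2: x=[2.7811] v=[-1.0912]
Step 3: x=[2.4179] v=[-1.4530]
Step 4: x=[2.0124] v=[-1.6219]
Step 5: x=[1.6186] v=[-1.5754]
Step 6: x=[1.2887] v=[-1.3197]
Step 7: x=[1.0665] v=[-0.8887]
Step 8: x=[0.9816] v=[-0.3397]
Step 9: x=[1.0452] v=[0.2545]
First v>=0 after going negative at step 9, time=2.2500

Answer: 2.2500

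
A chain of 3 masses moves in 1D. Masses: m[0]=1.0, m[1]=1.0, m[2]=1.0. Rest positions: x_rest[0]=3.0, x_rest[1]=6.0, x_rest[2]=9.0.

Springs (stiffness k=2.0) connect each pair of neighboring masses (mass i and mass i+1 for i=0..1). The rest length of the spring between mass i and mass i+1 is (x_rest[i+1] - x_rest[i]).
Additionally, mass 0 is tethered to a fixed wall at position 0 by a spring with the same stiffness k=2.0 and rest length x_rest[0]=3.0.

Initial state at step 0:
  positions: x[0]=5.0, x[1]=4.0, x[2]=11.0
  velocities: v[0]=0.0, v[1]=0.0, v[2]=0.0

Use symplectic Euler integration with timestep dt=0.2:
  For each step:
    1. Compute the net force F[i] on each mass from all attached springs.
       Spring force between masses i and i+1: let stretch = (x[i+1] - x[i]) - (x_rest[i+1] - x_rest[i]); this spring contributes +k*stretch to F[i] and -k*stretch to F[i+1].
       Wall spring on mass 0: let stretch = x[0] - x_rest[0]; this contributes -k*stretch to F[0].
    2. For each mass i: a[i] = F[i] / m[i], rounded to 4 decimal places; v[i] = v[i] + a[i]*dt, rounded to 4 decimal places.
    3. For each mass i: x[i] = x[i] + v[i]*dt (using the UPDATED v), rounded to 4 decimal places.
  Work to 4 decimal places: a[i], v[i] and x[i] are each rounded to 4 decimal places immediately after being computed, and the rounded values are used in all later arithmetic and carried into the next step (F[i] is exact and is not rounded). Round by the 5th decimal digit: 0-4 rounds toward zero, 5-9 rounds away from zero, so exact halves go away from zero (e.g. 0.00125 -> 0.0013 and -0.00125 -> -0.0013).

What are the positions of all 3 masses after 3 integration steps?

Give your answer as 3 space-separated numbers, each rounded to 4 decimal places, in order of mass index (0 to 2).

Answer: 2.7262 7.0510 9.4445

Derivation:
Step 0: x=[5.0000 4.0000 11.0000] v=[0.0000 0.0000 0.0000]
Step 1: x=[4.5200 4.6400 10.6800] v=[-2.4000 3.2000 -1.6000]
Step 2: x=[3.6880 5.7536 10.1168] v=[-4.1600 5.5680 -2.8160]
Step 3: x=[2.7262 7.0510 9.4445] v=[-4.8090 6.4870 -3.3613]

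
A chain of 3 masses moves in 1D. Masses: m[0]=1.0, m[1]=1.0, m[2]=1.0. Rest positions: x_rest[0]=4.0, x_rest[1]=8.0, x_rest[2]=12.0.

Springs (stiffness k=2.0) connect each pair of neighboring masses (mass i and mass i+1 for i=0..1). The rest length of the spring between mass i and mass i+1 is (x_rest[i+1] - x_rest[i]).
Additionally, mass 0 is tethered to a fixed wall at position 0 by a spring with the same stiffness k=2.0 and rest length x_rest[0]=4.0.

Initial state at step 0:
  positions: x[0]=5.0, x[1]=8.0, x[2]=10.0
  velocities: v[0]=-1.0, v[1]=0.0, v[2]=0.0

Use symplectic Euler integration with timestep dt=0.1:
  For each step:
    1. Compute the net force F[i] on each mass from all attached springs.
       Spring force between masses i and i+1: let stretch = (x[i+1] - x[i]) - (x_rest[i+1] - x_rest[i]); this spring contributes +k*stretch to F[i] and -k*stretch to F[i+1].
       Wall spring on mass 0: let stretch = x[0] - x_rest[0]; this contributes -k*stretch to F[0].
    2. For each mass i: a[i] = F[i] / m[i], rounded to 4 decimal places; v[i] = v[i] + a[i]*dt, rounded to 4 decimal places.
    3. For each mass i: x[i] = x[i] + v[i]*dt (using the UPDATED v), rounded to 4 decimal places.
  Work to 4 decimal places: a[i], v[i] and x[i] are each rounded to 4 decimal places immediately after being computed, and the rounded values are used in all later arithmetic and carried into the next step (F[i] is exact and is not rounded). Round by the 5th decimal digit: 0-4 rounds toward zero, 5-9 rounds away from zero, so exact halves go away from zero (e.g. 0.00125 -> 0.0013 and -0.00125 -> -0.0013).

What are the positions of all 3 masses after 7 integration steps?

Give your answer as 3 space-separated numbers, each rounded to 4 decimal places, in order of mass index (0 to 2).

Step 0: x=[5.0000 8.0000 10.0000] v=[-1.0000 0.0000 0.0000]
Step 1: x=[4.8600 7.9800 10.0400] v=[-1.4000 -0.2000 0.4000]
Step 2: x=[4.6852 7.9388 10.1188] v=[-1.7480 -0.4120 0.7880]
Step 3: x=[4.4818 7.8761 10.2340] v=[-2.0343 -0.6267 1.1520]
Step 4: x=[4.2566 7.7927 10.3820] v=[-2.2518 -0.8340 1.4804]
Step 5: x=[4.0170 7.6904 10.5583] v=[-2.3959 -1.0234 1.7625]
Step 6: x=[3.7705 7.5720 10.7572] v=[-2.4646 -1.1845 1.9889]
Step 7: x=[3.5247 7.4412 10.9724] v=[-2.4584 -1.3078 2.1519]

Answer: 3.5247 7.4412 10.9724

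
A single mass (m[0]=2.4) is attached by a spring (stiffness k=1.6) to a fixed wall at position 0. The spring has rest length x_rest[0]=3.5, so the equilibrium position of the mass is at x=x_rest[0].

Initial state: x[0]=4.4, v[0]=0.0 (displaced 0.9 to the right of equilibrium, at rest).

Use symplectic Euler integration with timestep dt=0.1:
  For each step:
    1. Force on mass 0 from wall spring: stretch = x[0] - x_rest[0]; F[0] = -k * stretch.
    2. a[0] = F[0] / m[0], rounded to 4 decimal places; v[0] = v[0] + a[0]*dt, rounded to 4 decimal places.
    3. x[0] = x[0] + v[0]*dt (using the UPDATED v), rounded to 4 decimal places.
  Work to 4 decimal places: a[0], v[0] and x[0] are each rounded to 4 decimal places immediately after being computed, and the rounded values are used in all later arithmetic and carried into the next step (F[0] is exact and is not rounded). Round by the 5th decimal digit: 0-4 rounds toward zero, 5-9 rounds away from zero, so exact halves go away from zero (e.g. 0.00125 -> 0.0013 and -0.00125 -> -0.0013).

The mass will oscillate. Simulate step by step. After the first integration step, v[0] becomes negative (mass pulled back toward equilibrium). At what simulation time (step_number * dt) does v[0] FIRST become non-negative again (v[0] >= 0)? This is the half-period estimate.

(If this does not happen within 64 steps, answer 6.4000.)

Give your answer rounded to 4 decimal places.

Step 0: x=[4.4000] v=[0.0000]
Step 1: x=[4.3940] v=[-0.0600]
Step 2: x=[4.3820] v=[-0.1196]
Step 3: x=[4.3642] v=[-0.1784]
Step 4: x=[4.3406] v=[-0.2360]
Step 5: x=[4.3114] v=[-0.2920]
Step 6: x=[4.2768] v=[-0.3461]
Step 7: x=[4.2370] v=[-0.3979]
Step 8: x=[4.1923] v=[-0.4470]
Step 9: x=[4.1430] v=[-0.4932]
Step 10: x=[4.0894] v=[-0.5361]
Step 11: x=[4.0319] v=[-0.5754]
Step 12: x=[3.9708] v=[-0.6109]
Step 13: x=[3.9066] v=[-0.6423]
Step 14: x=[3.8397] v=[-0.6694]
Step 15: x=[3.7705] v=[-0.6921]
Step 16: x=[3.6995] v=[-0.7101]
Step 17: x=[3.6272] v=[-0.7234]
Step 18: x=[3.5540] v=[-0.7319]
Step 19: x=[3.4805] v=[-0.7355]
Step 20: x=[3.4071] v=[-0.7342]
Step 21: x=[3.3343] v=[-0.7280]
Step 22: x=[3.2626] v=[-0.7170]
Step 23: x=[3.1925] v=[-0.7012]
Step 24: x=[3.1244] v=[-0.6807]
Step 25: x=[3.0588] v=[-0.6557]
Step 26: x=[2.9962] v=[-0.6263]
Step 27: x=[2.9369] v=[-0.5927]
Step 28: x=[2.8814] v=[-0.5552]
Step 29: x=[2.8300] v=[-0.5140]
Step 30: x=[2.7831] v=[-0.4693]
Step 31: x=[2.7410] v=[-0.4215]
Step 32: x=[2.7039] v=[-0.3709]
Step 33: x=[2.6721] v=[-0.3178]
Step 34: x=[2.6458] v=[-0.2626]
Step 35: x=[2.6252] v=[-0.2057]
Step 36: x=[2.6105] v=[-0.1474]
Step 37: x=[2.6017] v=[-0.0881]
Step 38: x=[2.5989] v=[-0.0282]
Step 39: x=[2.6021] v=[0.0319]
First v>=0 after going negative at step 39, time=3.9000

Answer: 3.9000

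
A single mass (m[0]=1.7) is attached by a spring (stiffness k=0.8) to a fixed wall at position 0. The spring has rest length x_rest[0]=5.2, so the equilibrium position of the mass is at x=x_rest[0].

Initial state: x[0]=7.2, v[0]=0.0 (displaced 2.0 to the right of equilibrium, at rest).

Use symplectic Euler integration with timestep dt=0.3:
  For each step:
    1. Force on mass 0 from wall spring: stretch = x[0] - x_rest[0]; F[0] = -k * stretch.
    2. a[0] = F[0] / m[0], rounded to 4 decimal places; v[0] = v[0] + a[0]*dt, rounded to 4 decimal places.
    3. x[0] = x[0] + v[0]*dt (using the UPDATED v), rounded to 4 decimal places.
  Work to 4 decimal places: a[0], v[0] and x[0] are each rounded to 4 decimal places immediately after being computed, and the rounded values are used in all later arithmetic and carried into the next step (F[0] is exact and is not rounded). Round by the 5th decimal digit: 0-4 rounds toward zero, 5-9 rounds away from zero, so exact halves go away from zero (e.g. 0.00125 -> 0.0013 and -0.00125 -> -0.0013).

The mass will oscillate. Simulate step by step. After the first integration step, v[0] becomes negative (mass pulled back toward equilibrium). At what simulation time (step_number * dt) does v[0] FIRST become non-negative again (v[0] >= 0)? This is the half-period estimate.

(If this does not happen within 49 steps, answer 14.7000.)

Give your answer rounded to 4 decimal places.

Answer: 4.8000

Derivation:
Step 0: x=[7.2000] v=[0.0000]
Step 1: x=[7.1153] v=[-0.2824]
Step 2: x=[6.9495] v=[-0.5528]
Step 3: x=[6.7096] v=[-0.7998]
Step 4: x=[6.4057] v=[-1.0129]
Step 5: x=[6.0508] v=[-1.1831]
Step 6: x=[5.6598] v=[-1.3032]
Step 7: x=[5.2494] v=[-1.3681]
Step 8: x=[4.8369] v=[-1.3751]
Step 9: x=[4.4398] v=[-1.3238]
Step 10: x=[4.0749] v=[-1.2165]
Step 11: x=[3.7576] v=[-1.0577]
Step 12: x=[3.5014] v=[-0.8541]
Step 13: x=[3.3171] v=[-0.6143]
Step 14: x=[3.2126] v=[-0.3485]
Step 15: x=[3.1922] v=[-0.0679]
Step 16: x=[3.2569] v=[0.2155]
First v>=0 after going negative at step 16, time=4.8000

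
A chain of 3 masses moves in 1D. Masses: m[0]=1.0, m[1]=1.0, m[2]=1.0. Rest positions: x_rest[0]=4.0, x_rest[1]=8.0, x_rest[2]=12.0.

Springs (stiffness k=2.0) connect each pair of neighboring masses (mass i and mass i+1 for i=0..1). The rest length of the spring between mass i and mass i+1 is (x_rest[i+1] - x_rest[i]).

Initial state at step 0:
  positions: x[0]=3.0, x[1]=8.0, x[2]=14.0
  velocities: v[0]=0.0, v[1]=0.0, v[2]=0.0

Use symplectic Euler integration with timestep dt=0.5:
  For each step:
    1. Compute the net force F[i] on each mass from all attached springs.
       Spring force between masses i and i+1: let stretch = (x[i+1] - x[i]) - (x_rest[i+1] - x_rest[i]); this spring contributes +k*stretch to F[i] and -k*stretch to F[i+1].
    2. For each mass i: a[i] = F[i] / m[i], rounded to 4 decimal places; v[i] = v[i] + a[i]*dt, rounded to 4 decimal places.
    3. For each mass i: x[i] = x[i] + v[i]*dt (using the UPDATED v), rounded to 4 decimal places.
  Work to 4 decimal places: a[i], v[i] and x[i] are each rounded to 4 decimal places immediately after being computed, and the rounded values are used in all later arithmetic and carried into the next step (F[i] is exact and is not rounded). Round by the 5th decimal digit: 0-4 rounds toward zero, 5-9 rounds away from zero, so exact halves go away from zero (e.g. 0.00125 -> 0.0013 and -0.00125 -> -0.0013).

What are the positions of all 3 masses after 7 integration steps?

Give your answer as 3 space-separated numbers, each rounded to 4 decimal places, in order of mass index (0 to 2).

Answer: 3.1016 8.7110 13.1876

Derivation:
Step 0: x=[3.0000 8.0000 14.0000] v=[0.0000 0.0000 0.0000]
Step 1: x=[3.5000 8.5000 13.0000] v=[1.0000 1.0000 -2.0000]
Step 2: x=[4.5000 8.7500 11.7500] v=[2.0000 0.5000 -2.5000]
Step 3: x=[5.6250 8.3750 11.0000] v=[2.2500 -0.7500 -1.5000]
Step 4: x=[6.1250 7.9375 10.9375] v=[1.0000 -0.8750 -0.1250]
Step 5: x=[5.5313 8.0938 11.3750] v=[-1.1875 0.3125 0.8750]
Step 6: x=[4.2188 8.6094 12.1719] v=[-2.6250 1.0312 1.5938]
Step 7: x=[3.1016 8.7110 13.1876] v=[-2.2344 0.2031 2.0313]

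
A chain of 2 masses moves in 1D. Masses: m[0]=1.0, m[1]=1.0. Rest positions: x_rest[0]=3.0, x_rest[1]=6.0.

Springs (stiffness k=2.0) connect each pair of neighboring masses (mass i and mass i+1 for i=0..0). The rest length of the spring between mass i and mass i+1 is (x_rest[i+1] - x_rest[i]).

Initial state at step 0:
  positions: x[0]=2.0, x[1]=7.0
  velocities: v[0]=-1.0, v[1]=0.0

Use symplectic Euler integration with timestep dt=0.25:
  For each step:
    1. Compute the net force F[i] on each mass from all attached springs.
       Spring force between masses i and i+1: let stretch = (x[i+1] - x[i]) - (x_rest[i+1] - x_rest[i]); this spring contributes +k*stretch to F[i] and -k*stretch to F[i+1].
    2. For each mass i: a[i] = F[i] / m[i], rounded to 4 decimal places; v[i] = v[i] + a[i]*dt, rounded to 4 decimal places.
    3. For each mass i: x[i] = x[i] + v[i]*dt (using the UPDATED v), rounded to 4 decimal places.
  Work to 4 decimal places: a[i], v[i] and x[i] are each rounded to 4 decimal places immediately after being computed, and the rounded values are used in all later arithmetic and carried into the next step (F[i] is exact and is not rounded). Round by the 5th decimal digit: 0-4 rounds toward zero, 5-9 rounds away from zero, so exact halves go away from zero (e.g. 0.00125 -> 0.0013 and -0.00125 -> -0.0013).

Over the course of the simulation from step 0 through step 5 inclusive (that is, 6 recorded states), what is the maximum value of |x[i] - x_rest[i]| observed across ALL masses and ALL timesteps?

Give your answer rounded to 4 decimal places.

Answer: 1.4418

Derivation:
Step 0: x=[2.0000 7.0000] v=[-1.0000 0.0000]
Step 1: x=[2.0000 6.7500] v=[0.0000 -1.0000]
Step 2: x=[2.2188 6.2813] v=[0.8750 -1.8750]
Step 3: x=[2.5704 5.6797] v=[1.4063 -2.4063]
Step 4: x=[2.9357 5.0645] v=[1.4610 -2.4610]
Step 5: x=[3.1921 4.5582] v=[1.0254 -2.0254]
Max displacement = 1.4418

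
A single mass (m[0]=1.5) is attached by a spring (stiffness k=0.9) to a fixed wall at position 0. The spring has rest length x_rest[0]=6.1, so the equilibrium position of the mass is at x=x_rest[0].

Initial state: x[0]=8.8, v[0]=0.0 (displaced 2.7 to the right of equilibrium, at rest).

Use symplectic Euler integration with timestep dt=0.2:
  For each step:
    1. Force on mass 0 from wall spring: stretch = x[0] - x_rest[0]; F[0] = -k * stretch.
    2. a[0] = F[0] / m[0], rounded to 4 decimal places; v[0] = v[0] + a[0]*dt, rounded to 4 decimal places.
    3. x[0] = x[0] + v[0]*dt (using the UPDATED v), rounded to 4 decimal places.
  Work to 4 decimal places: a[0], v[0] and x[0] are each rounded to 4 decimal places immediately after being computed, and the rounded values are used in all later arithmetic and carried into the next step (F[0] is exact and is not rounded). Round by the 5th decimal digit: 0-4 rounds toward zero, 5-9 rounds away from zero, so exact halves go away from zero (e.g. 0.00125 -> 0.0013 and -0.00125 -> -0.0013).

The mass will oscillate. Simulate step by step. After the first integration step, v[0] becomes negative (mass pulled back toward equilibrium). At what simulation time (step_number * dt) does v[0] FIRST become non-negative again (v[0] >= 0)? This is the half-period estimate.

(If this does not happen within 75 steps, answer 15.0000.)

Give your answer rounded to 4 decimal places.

Step 0: x=[8.8000] v=[0.0000]
Step 1: x=[8.7352] v=[-0.3240]
Step 2: x=[8.6072] v=[-0.6402]
Step 3: x=[8.4190] v=[-0.9411]
Step 4: x=[8.1751] v=[-1.2194]
Step 5: x=[7.8814] v=[-1.4684]
Step 6: x=[7.5450] v=[-1.6822]
Step 7: x=[7.1739] v=[-1.8556]
Step 8: x=[6.7770] v=[-1.9845]
Step 9: x=[6.3639] v=[-2.0657]
Step 10: x=[5.9444] v=[-2.0974]
Step 11: x=[5.5287] v=[-2.0787]
Step 12: x=[5.1267] v=[-2.0101]
Step 13: x=[4.7480] v=[-1.8933]
Step 14: x=[4.4018] v=[-1.7311]
Step 15: x=[4.0963] v=[-1.5273]
Step 16: x=[3.8389] v=[-1.2869]
Step 17: x=[3.6358] v=[-1.0156]
Step 18: x=[3.4918] v=[-0.7199]
Step 19: x=[3.4104] v=[-0.4069]
Step 20: x=[3.3936] v=[-0.0841]
Step 21: x=[3.4417] v=[0.2407]
First v>=0 after going negative at step 21, time=4.2000

Answer: 4.2000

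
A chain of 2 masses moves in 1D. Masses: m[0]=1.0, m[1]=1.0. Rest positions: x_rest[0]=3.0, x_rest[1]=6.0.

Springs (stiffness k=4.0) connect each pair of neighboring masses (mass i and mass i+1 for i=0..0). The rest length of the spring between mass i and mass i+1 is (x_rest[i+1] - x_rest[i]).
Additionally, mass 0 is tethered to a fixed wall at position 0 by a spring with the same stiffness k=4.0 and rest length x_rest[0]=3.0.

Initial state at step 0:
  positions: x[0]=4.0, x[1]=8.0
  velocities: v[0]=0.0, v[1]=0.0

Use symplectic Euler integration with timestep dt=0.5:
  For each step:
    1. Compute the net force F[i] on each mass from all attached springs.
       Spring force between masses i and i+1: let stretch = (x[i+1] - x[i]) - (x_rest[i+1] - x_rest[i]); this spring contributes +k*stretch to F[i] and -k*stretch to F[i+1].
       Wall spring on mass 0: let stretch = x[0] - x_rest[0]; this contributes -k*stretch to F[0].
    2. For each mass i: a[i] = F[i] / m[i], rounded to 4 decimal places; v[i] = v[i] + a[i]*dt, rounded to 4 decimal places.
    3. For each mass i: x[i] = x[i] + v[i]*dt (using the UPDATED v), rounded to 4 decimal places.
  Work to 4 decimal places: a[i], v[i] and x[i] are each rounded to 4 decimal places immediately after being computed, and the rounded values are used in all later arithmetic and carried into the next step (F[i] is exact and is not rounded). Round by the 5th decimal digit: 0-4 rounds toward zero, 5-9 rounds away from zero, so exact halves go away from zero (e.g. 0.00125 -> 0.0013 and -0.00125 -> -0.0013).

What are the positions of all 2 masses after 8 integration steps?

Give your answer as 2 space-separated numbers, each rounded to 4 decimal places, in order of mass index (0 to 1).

Step 0: x=[4.0000 8.0000] v=[0.0000 0.0000]
Step 1: x=[4.0000 7.0000] v=[0.0000 -2.0000]
Step 2: x=[3.0000 6.0000] v=[-2.0000 -2.0000]
Step 3: x=[2.0000 5.0000] v=[-2.0000 -2.0000]
Step 4: x=[2.0000 4.0000] v=[0.0000 -2.0000]
Step 5: x=[2.0000 4.0000] v=[0.0000 0.0000]
Step 6: x=[2.0000 5.0000] v=[0.0000 2.0000]
Step 7: x=[3.0000 6.0000] v=[2.0000 2.0000]
Step 8: x=[4.0000 7.0000] v=[2.0000 2.0000]

Answer: 4.0000 7.0000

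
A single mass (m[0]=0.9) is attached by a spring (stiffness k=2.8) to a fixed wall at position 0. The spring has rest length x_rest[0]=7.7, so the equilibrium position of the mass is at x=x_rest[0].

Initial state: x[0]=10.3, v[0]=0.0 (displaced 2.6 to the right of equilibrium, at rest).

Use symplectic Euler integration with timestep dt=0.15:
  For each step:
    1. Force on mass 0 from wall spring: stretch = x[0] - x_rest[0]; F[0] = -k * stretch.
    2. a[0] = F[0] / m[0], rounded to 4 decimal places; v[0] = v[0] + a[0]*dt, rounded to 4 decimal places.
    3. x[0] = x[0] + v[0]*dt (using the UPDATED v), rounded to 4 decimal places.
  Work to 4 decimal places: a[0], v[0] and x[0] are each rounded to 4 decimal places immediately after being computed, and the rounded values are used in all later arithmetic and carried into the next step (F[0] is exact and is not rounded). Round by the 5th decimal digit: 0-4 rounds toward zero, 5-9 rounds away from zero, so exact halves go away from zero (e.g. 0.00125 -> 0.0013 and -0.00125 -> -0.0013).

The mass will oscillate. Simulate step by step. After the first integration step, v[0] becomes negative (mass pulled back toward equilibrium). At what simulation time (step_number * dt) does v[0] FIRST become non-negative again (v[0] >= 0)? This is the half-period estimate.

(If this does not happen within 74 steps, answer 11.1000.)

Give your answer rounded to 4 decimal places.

Answer: 1.8000

Derivation:
Step 0: x=[10.3000] v=[0.0000]
Step 1: x=[10.1180] v=[-1.2133]
Step 2: x=[9.7667] v=[-2.3417]
Step 3: x=[9.2708] v=[-3.3062]
Step 4: x=[8.6649] v=[-4.0392]
Step 5: x=[7.9915] v=[-4.4895]
Step 6: x=[7.2977] v=[-4.6255]
Step 7: x=[6.6320] v=[-4.4378]
Step 8: x=[6.0411] v=[-3.9394]
Step 9: x=[5.5663] v=[-3.1653]
Step 10: x=[5.2409] v=[-2.1696]
Step 11: x=[5.0876] v=[-1.0220]
Step 12: x=[5.1172] v=[0.1971]
First v>=0 after going negative at step 12, time=1.8000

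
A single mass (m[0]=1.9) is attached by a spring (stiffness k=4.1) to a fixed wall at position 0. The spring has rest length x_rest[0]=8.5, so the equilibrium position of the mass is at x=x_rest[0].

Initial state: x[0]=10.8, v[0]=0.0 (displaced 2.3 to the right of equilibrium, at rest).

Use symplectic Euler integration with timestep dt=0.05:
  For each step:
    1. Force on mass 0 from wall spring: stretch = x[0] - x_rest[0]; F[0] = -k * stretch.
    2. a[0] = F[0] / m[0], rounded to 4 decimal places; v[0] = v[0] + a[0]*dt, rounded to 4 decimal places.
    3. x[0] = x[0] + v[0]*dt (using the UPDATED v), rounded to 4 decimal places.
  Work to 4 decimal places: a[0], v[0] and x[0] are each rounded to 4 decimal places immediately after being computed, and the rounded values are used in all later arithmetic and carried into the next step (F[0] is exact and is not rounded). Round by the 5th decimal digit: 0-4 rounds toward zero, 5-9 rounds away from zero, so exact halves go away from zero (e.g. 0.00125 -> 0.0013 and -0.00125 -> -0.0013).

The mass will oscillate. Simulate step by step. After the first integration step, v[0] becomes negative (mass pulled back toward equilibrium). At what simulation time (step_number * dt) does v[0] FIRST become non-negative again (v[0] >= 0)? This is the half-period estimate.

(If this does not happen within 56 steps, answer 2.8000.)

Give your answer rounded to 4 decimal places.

Answer: 2.1500

Derivation:
Step 0: x=[10.8000] v=[0.0000]
Step 1: x=[10.7876] v=[-0.2482]
Step 2: x=[10.7629] v=[-0.4950]
Step 3: x=[10.7259] v=[-0.7392]
Step 4: x=[10.6769] v=[-0.9794]
Step 5: x=[10.6162] v=[-1.2143]
Step 6: x=[10.5441] v=[-1.4426]
Step 7: x=[10.4609] v=[-1.6632]
Step 8: x=[10.3672] v=[-1.8748]
Step 9: x=[10.2634] v=[-2.0763]
Step 10: x=[10.1501] v=[-2.2666]
Step 11: x=[10.0279] v=[-2.4446]
Step 12: x=[9.8974] v=[-2.6095]
Step 13: x=[9.7594] v=[-2.7603]
Step 14: x=[9.6146] v=[-2.8962]
Step 15: x=[9.4638] v=[-3.0165]
Step 16: x=[9.3078] v=[-3.1205]
Step 17: x=[9.1474] v=[-3.2077]
Step 18: x=[8.9835] v=[-3.2776]
Step 19: x=[8.8170] v=[-3.3298]
Step 20: x=[8.6488] v=[-3.3640]
Step 21: x=[8.4798] v=[-3.3801]
Step 22: x=[8.3109] v=[-3.3779]
Step 23: x=[8.1430] v=[-3.3575]
Step 24: x=[7.9771] v=[-3.3190]
Step 25: x=[7.8140] v=[-3.2626]
Step 26: x=[7.6546] v=[-3.1886]
Step 27: x=[7.4997] v=[-3.0974]
Step 28: x=[7.3502] v=[-2.9895]
Step 29: x=[7.2069] v=[-2.8654]
Step 30: x=[7.0706] v=[-2.7259]
Step 31: x=[6.9420] v=[-2.5717]
Step 32: x=[6.8218] v=[-2.4036]
Step 33: x=[6.7107] v=[-2.2225]
Step 34: x=[6.6092] v=[-2.0294]
Step 35: x=[6.5179] v=[-1.8254]
Step 36: x=[6.4373] v=[-1.6115]
Step 37: x=[6.3679] v=[-1.3889]
Step 38: x=[6.3100] v=[-1.1589]
Step 39: x=[6.2639] v=[-0.9226]
Step 40: x=[6.2298] v=[-0.6813]
Step 41: x=[6.2080] v=[-0.4364]
Step 42: x=[6.1985] v=[-0.1891]
Step 43: x=[6.2015] v=[0.0592]
First v>=0 after going negative at step 43, time=2.1500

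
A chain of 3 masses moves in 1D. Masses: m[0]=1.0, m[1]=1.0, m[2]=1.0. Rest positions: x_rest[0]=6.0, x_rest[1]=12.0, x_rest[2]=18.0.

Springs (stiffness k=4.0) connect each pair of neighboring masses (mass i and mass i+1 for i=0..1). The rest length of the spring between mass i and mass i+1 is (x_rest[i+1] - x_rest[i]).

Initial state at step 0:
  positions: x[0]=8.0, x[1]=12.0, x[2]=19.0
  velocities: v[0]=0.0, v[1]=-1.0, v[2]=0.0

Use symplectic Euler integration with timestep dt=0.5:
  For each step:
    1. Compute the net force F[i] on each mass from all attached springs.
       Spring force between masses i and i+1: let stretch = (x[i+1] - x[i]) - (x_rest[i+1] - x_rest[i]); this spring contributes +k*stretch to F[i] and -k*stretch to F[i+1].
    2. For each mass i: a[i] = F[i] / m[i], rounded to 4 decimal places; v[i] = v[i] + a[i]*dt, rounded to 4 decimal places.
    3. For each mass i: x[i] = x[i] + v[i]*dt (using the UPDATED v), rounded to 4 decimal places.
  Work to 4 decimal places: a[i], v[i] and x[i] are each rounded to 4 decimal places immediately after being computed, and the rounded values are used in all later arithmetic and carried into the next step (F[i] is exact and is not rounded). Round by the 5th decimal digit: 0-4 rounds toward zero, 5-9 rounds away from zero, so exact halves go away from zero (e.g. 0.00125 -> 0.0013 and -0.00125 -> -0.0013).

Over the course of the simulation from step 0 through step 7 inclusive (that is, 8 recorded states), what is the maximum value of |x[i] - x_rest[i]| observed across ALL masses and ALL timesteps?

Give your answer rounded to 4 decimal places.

Answer: 2.5000

Derivation:
Step 0: x=[8.0000 12.0000 19.0000] v=[0.0000 -1.0000 0.0000]
Step 1: x=[6.0000 14.5000 18.0000] v=[-4.0000 5.0000 -2.0000]
Step 2: x=[6.5000 12.0000 19.5000] v=[1.0000 -5.0000 3.0000]
Step 3: x=[6.5000 11.5000 19.5000] v=[0.0000 -1.0000 0.0000]
Step 4: x=[5.5000 14.0000 17.5000] v=[-2.0000 5.0000 -4.0000]
Step 5: x=[7.0000 11.5000 18.0000] v=[3.0000 -5.0000 1.0000]
Step 6: x=[7.0000 11.0000 18.0000] v=[0.0000 -1.0000 0.0000]
Step 7: x=[5.0000 13.5000 17.0000] v=[-4.0000 5.0000 -2.0000]
Max displacement = 2.5000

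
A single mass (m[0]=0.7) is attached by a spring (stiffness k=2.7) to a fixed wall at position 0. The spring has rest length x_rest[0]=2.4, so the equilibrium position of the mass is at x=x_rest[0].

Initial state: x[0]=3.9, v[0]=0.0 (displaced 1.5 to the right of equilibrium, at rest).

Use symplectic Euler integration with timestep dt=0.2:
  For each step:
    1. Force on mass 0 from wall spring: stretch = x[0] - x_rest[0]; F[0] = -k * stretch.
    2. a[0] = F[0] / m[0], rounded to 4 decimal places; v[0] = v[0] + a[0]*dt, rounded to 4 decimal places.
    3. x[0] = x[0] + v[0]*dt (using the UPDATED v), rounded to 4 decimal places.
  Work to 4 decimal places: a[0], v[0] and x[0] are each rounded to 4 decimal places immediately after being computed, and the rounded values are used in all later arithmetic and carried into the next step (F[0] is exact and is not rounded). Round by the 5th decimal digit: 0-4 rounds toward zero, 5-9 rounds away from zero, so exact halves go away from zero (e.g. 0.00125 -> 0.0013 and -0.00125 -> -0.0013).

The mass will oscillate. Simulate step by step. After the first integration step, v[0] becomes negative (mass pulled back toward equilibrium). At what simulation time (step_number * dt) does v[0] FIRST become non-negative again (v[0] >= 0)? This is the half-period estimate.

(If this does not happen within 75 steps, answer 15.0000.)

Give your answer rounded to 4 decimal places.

Step 0: x=[3.9000] v=[0.0000]
Step 1: x=[3.6686] v=[-1.1571]
Step 2: x=[3.2415] v=[-2.1357]
Step 3: x=[2.6845] v=[-2.7849]
Step 4: x=[2.0836] v=[-3.0044]
Step 5: x=[1.5315] v=[-2.7603]
Step 6: x=[1.1134] v=[-2.0903]
Step 7: x=[0.8938] v=[-1.0978]
Step 8: x=[0.9066] v=[0.0641]
First v>=0 after going negative at step 8, time=1.6000

Answer: 1.6000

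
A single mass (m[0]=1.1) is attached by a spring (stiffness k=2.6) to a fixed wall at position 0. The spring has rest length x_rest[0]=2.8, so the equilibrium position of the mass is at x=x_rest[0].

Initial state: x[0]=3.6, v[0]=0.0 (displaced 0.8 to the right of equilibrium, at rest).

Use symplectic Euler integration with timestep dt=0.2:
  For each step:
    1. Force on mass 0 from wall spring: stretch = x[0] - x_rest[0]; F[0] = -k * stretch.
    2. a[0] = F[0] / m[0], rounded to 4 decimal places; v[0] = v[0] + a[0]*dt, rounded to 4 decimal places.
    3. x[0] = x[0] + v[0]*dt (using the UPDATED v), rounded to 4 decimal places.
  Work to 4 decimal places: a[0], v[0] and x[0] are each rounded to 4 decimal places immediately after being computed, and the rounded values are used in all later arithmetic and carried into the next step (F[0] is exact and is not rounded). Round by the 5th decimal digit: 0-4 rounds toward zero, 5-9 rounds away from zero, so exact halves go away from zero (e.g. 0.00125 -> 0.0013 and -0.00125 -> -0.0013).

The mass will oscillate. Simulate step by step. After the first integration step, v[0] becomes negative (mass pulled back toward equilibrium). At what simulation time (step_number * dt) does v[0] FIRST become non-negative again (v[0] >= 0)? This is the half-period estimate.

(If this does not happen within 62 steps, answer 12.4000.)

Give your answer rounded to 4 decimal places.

Step 0: x=[3.6000] v=[0.0000]
Step 1: x=[3.5244] v=[-0.3782]
Step 2: x=[3.3803] v=[-0.7206]
Step 3: x=[3.1813] v=[-0.9949]
Step 4: x=[2.9463] v=[-1.1752]
Step 5: x=[2.6974] v=[-1.2444]
Step 6: x=[2.4582] v=[-1.1959]
Step 7: x=[2.2513] v=[-1.0343]
Step 8: x=[2.0963] v=[-0.7749]
Step 9: x=[2.0079] v=[-0.4422]
Step 10: x=[1.9943] v=[-0.0678]
Step 11: x=[2.0569] v=[0.3131]
First v>=0 after going negative at step 11, time=2.2000

Answer: 2.2000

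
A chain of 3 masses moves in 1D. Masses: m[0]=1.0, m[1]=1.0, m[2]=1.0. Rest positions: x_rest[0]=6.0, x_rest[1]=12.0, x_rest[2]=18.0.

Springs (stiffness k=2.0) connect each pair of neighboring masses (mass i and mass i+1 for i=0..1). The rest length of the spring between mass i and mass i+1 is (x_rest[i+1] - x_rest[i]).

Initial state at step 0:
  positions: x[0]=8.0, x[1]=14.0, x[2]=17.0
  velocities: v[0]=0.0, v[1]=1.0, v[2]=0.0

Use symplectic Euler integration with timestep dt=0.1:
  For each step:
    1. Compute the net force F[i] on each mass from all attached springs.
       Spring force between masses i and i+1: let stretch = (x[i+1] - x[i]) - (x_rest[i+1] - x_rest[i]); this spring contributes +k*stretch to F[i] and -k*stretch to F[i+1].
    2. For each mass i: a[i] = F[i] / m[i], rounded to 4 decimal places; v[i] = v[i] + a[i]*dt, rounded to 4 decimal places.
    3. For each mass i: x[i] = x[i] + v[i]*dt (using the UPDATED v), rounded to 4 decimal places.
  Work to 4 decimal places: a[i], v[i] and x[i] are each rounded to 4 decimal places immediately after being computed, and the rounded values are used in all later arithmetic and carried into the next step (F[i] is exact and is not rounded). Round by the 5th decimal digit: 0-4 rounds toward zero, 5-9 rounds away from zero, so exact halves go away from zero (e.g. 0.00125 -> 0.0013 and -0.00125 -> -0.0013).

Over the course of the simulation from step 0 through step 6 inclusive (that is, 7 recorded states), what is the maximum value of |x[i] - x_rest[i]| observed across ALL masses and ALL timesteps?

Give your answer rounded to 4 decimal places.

Step 0: x=[8.0000 14.0000 17.0000] v=[0.0000 1.0000 0.0000]
Step 1: x=[8.0000 14.0400 17.0600] v=[0.0000 0.4000 0.6000]
Step 2: x=[8.0008 14.0196 17.1796] v=[0.0080 -0.2040 1.1960]
Step 3: x=[8.0020 13.9420 17.3560] v=[0.0118 -0.7758 1.7640]
Step 4: x=[8.0020 13.8139 17.5841] v=[-0.0002 -1.2810 2.2812]
Step 5: x=[7.9982 13.6450 17.8568] v=[-0.0378 -1.6893 2.7272]
Step 6: x=[7.9874 13.4474 18.1653] v=[-0.1084 -1.9763 3.0848]
Max displacement = 2.0400

Answer: 2.0400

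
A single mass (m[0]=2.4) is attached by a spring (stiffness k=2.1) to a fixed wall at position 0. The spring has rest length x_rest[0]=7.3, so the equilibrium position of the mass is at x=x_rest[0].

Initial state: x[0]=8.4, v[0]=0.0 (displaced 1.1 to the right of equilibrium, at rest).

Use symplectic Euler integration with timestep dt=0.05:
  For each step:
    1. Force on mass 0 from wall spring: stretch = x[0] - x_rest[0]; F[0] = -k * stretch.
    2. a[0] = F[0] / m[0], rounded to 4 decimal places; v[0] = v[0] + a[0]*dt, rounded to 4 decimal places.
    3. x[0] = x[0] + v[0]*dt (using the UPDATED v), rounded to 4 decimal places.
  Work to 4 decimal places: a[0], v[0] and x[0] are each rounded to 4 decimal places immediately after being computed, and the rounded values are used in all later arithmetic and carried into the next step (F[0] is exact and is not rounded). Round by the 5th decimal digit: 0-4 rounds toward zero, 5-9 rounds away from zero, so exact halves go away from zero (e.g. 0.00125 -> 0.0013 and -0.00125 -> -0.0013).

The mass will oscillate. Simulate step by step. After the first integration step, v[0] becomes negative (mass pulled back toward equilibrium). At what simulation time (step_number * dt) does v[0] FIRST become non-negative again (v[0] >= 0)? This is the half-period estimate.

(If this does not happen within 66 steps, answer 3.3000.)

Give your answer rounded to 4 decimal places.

Answer: 3.3000

Derivation:
Step 0: x=[8.4000] v=[0.0000]
Step 1: x=[8.3976] v=[-0.0481]
Step 2: x=[8.3928] v=[-0.0961]
Step 3: x=[8.3856] v=[-0.1439]
Step 4: x=[8.3760] v=[-0.1914]
Step 5: x=[8.3641] v=[-0.2385]
Step 6: x=[8.3498] v=[-0.2851]
Step 7: x=[8.3333] v=[-0.3310]
Step 8: x=[8.3145] v=[-0.3762]
Step 9: x=[8.2935] v=[-0.4206]
Step 10: x=[8.2703] v=[-0.4641]
Step 11: x=[8.2450] v=[-0.5066]
Step 12: x=[8.2176] v=[-0.5479]
Step 13: x=[8.1882] v=[-0.5880]
Step 14: x=[8.1569] v=[-0.6269]
Step 15: x=[8.1237] v=[-0.6644]
Step 16: x=[8.0887] v=[-0.7004]
Step 17: x=[8.0520] v=[-0.7349]
Step 18: x=[8.0136] v=[-0.7678]
Step 19: x=[7.9737] v=[-0.7990]
Step 20: x=[7.9323] v=[-0.8285]
Step 21: x=[7.8895] v=[-0.8562]
Step 22: x=[7.8454] v=[-0.8820]
Step 23: x=[7.8001] v=[-0.9059]
Step 24: x=[7.7537] v=[-0.9278]
Step 25: x=[7.7063] v=[-0.9477]
Step 26: x=[7.6580] v=[-0.9655]
Step 27: x=[7.6089] v=[-0.9812]
Step 28: x=[7.5592] v=[-0.9947]
Step 29: x=[7.5089] v=[-1.0060]
Step 30: x=[7.4581] v=[-1.0151]
Step 31: x=[7.4070] v=[-1.0220]
Step 32: x=[7.3557] v=[-1.0267]
Step 33: x=[7.3042] v=[-1.0291]
Step 34: x=[7.2527] v=[-1.0293]
Step 35: x=[7.2013] v=[-1.0272]
Step 36: x=[7.1502] v=[-1.0229]
Step 37: x=[7.0994] v=[-1.0163]
Step 38: x=[7.0490] v=[-1.0075]
Step 39: x=[6.9992] v=[-0.9965]
Step 40: x=[6.9500] v=[-0.9833]
Step 41: x=[6.9016] v=[-0.9680]
Step 42: x=[6.8541] v=[-0.9506]
Step 43: x=[6.8075] v=[-0.9311]
Step 44: x=[6.7620] v=[-0.9096]
Step 45: x=[6.7177] v=[-0.8861]
Step 46: x=[6.6747] v=[-0.8606]
Step 47: x=[6.6330] v=[-0.8332]
Step 48: x=[6.5928] v=[-0.8040]
Step 49: x=[6.5541] v=[-0.7731]
Step 50: x=[6.5171] v=[-0.7405]
Step 51: x=[6.4818] v=[-0.7063]
Step 52: x=[6.4483] v=[-0.6705]
Step 53: x=[6.4166] v=[-0.6332]
Step 54: x=[6.3869] v=[-0.5946]
Step 55: x=[6.3592] v=[-0.5547]
Step 56: x=[6.3335] v=[-0.5135]
Step 57: x=[6.3099] v=[-0.4712]
Step 58: x=[6.2885] v=[-0.4279]
Step 59: x=[6.2693] v=[-0.3836]
Step 60: x=[6.2524] v=[-0.3385]
Step 61: x=[6.2378] v=[-0.2927]
Step 62: x=[6.2255] v=[-0.2462]
Step 63: x=[6.2155] v=[-0.1992]
Step 64: x=[6.2079] v=[-0.1518]
Step 65: x=[6.2027] v=[-0.1040]
Step 66: x=[6.1999] v=[-0.0560]
v[0] did not become non-negative within 66 steps; using fallback time=3.3000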